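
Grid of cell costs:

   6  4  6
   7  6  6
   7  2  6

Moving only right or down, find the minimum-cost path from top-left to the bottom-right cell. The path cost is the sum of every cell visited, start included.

Path (0,0)→(0,1)→(1,1)→(2,1)→(2,2): 6 + 4 + 6 + 2 + 6 = 24.
For comparison, the top-then-right route costs 28.

24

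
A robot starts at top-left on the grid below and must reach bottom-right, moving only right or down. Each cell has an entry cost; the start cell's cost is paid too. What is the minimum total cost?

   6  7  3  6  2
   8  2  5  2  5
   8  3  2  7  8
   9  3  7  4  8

Best path: [0,0]→[0,1]→[1,1]→[2,1]→[2,2]→[2,3]→[3,3]→[3,4]
Cost: 6 + 7 + 2 + 3 + 2 + 7 + 4 + 8 = 39
For comparison, the top-then-right route costs 45.

39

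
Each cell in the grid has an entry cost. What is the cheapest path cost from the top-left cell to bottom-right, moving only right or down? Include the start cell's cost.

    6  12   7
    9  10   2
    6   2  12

Best path: (0,0)→(1,0)→(2,0)→(2,1)→(2,2)
Cost: 6 + 9 + 6 + 2 + 12 = 35
(Top row then right column would cost 39.)

35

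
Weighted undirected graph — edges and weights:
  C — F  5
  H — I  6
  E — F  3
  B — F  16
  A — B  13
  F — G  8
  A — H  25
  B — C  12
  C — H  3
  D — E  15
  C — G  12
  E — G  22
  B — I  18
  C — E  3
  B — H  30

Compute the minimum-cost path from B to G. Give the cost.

24

Comparing a few candidate routes:
B-C-F-G: 12 + 5 + 8 = 25
B-C-G: 12 + 12 = 24
B-F-G: 16 + 8 = 24
Best route has total 24.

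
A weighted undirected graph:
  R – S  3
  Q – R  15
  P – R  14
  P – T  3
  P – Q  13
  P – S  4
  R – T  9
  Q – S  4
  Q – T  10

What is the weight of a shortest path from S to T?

7

Some routes from S to T:
S - R - T: 3 + 9 = 12
S - P - T: 4 + 3 = 7
S - Q - P - T: 4 + 13 + 3 = 20
S - Q - T: 4 + 10 = 14
Shortest: 7.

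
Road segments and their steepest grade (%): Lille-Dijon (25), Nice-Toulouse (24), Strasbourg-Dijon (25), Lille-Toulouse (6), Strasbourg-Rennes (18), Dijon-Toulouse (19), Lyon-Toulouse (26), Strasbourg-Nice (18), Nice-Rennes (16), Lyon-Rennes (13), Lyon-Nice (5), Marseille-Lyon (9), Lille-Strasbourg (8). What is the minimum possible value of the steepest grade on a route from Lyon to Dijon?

Some routes from Lyon to Dijon:
Lyon - Rennes - Strasbourg - Lille - Toulouse - Dijon: max(13, 18, 8, 6, 19) = 19
Lyon - Rennes - Nice - Toulouse - Dijon: max(13, 16, 24, 19) = 24
Lyon - Rennes - Nice - Strasbourg - Lille - Toulouse - Dijon: max(13, 16, 18, 8, 6, 19) = 19
Lyon - Nice - Rennes - Strasbourg - Lille - Toulouse - Dijon: max(5, 16, 18, 8, 6, 19) = 19
Lyon - Nice - Strasbourg - Lille - Toulouse - Dijon: max(5, 18, 8, 6, 19) = 19
Best route has worst link 19%.

19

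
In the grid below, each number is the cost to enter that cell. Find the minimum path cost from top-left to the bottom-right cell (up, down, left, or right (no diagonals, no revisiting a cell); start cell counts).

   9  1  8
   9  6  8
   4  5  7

Cheapest: [0,0]→[0,1]→[1,1]→[2,1]→[2,2]
  9 + 1 + 6 + 5 + 7 = 28

28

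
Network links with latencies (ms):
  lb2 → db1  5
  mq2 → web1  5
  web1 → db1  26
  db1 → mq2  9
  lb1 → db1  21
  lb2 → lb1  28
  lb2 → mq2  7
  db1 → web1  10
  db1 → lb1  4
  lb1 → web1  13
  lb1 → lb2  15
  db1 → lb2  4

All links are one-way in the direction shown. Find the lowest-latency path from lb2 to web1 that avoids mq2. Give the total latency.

Paths from lb2 to web1 avoiding mq2:
lb2-lb1-db1-web1: 28 + 21 + 10 = 59
lb2-lb1-web1: 28 + 13 = 41
lb2-db1-lb1-web1: 5 + 4 + 13 = 22
lb2-db1-web1: 5 + 10 = 15
Shortest: 15 ms.

15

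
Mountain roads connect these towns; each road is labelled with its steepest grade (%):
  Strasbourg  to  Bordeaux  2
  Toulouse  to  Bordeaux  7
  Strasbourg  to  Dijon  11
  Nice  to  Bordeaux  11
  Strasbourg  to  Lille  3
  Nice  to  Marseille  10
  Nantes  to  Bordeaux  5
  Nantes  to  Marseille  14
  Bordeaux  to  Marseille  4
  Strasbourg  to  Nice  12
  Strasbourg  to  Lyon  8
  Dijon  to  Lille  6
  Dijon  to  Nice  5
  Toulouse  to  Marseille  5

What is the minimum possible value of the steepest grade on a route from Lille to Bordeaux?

3

A few of the Lille→Bordeaux routes:
Lille→Dijon→Nice→Marseille→Bordeaux: max(6, 5, 10, 4) = 10
Lille→Dijon→Strasbourg→Bordeaux: max(6, 11, 2) = 11
Lille→Dijon→Nice→Marseille→Toulouse→Bordeaux: max(6, 5, 10, 5, 7) = 10
Lille→Dijon→Nice→Bordeaux: max(6, 5, 11) = 11
Lille→Strasbourg→Bordeaux: max(3, 2) = 3
Best route has worst link 3%.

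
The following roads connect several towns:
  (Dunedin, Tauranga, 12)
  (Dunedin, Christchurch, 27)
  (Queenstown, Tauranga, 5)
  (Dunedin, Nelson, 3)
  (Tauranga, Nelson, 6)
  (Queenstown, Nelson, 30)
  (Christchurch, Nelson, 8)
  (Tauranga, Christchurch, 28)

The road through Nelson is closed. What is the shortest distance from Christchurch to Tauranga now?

Routes from Christchurch to Tauranga avoiding Nelson:
Christchurch - Tauranga: 28
Christchurch - Dunedin - Tauranga: 27 + 12 = 39
The minimum is 28.

28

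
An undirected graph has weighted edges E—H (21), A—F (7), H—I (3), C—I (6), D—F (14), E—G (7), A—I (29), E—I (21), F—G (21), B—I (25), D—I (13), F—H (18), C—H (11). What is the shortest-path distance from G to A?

Checking several routes:
G→E→I→A: 7 + 21 + 29 = 57
G→E→H→F→A: 7 + 21 + 18 + 7 = 53
G→F→A: 21 + 7 = 28
G→E→I→H→F→A: 7 + 21 + 3 + 18 + 7 = 56
Shortest: 28.

28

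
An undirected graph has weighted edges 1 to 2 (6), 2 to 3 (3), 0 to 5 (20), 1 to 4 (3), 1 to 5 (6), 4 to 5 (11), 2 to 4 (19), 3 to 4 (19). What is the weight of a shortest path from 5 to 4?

Candidate routes:
5→1→4: 6 + 3 = 9
5→4: 11
5→1→2→3→4: 6 + 6 + 3 + 19 = 34
5→1→2→4: 6 + 6 + 19 = 31
Shortest: 9.

9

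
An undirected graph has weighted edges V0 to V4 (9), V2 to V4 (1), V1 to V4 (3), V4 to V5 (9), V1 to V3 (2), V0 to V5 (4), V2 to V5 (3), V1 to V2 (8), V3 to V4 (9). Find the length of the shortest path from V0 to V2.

7

Comparing a few candidate routes:
V0-V4-V2: 9 + 1 = 10
V0-V5-V4-V2: 4 + 9 + 1 = 14
V0-V5-V2: 4 + 3 = 7
The minimum is 7.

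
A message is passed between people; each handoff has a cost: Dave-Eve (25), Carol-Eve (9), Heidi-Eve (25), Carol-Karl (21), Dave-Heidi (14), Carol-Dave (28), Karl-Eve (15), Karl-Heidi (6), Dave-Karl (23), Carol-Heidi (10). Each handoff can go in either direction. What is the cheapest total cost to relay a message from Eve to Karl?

Comparing a few candidate routes:
Eve→Carol→Karl: 9 + 21 = 30
Eve→Carol→Heidi→Karl: 9 + 10 + 6 = 25
Eve→Karl: 15
The minimum is 15.

15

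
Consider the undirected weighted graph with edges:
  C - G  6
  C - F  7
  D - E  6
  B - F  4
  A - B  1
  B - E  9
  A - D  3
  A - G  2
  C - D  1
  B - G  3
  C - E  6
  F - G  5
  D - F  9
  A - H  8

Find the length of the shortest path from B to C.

5

Comparing a few candidate routes:
B-A-D-C: 1 + 3 + 1 = 5
B-A-G-C: 1 + 2 + 6 = 9
B-F-C: 4 + 7 = 11
B-G-A-D-C: 3 + 2 + 3 + 1 = 9
B-G-C: 3 + 6 = 9
Shortest: 5.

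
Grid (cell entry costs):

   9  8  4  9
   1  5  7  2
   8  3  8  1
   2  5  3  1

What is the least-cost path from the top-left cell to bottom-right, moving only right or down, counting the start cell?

26

One optimal route is (0,0) (1,0) (1,1) (1,2) (1,3) (2,3) (3,3).
Its cost is 9 + 1 + 5 + 7 + 2 + 1 + 1 = 26.
(Top row then right column would cost 34.)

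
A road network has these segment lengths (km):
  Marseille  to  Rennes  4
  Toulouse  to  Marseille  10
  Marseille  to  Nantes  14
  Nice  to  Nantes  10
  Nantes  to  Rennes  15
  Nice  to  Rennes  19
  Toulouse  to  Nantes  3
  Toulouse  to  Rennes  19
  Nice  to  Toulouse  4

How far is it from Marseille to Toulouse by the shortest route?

10

Checking several routes:
Marseille→Rennes→Toulouse: 4 + 19 = 23
Marseille→Rennes→Nice→Toulouse: 4 + 19 + 4 = 27
Marseille→Toulouse: 10
Marseille→Nantes→Nice→Toulouse: 14 + 10 + 4 = 28
Marseille→Nantes→Toulouse: 14 + 3 = 17
Marseille→Rennes→Nantes→Toulouse: 4 + 15 + 3 = 22
Best route has total 10 km.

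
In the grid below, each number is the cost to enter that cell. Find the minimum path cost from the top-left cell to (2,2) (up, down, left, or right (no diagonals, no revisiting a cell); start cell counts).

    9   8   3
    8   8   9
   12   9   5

Take (0,0) (0,1) (0,2) (1,2) (2,2) for a total of 9 + 8 + 3 + 9 + 5 = 34.

34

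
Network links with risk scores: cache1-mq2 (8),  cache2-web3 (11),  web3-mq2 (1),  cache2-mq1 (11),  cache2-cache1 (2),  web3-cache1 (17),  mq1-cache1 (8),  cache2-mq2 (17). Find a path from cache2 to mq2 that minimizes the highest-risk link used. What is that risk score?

Some routes from cache2 to mq2:
cache2-cache1-mq2: max(2, 8) = 8
cache2-mq2: max(17) = 17
cache2-web3-mq2: max(11, 1) = 11
cache2-mq1-cache1-web3-mq2: max(11, 8, 17, 1) = 17
cache2-mq1-cache1-mq2: max(11, 8, 8) = 11
cache2-web3-cache1-mq2: max(11, 17, 8) = 17
The minimum achievable maximum is 8.

8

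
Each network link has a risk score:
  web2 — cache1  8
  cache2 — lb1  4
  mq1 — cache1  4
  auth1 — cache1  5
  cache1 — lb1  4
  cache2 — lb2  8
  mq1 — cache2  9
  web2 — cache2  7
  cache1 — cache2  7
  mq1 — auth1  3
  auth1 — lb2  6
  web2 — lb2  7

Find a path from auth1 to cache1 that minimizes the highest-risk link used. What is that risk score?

Checking several routes:
auth1 -> mq1 -> cache1: max(3, 4) = 4
auth1 -> lb2 -> cache2 -> web2 -> cache1: max(6, 8, 7, 8) = 8
auth1 -> cache1: max(5) = 5
auth1 -> lb2 -> web2 -> cache2 -> cache1: max(6, 7, 7, 7) = 7
auth1 -> lb2 -> web2 -> cache2 -> lb1 -> cache1: max(6, 7, 7, 4, 4) = 7
auth1 -> lb2 -> cache2 -> cache1: max(6, 8, 7) = 8
The minimum achievable maximum is 4.

4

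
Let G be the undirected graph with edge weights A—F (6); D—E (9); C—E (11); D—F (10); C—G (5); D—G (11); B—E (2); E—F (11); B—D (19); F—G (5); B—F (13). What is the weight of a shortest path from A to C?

16

Some routes from A to C:
A -> F -> E -> C: 6 + 11 + 11 = 28
A -> F -> G -> C: 6 + 5 + 5 = 16
A -> F -> B -> E -> C: 6 + 13 + 2 + 11 = 32
A -> F -> D -> G -> C: 6 + 10 + 11 + 5 = 32
A -> F -> D -> E -> C: 6 + 10 + 9 + 11 = 36
A -> F -> G -> D -> E -> C: 6 + 5 + 11 + 9 + 11 = 42
The minimum is 16.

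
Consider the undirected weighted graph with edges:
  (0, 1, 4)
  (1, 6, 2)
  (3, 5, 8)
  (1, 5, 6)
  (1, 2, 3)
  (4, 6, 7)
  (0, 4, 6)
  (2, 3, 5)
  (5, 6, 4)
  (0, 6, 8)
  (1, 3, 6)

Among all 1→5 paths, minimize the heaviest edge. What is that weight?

4

A few of the 1→5 routes:
1-5: max(6) = 6
1-3-5: max(6, 8) = 8
1-0-6-5: max(4, 8, 4) = 8
1-0-4-6-5: max(4, 6, 7, 4) = 7
1-6-5: max(2, 4) = 4
Best route has worst link 4.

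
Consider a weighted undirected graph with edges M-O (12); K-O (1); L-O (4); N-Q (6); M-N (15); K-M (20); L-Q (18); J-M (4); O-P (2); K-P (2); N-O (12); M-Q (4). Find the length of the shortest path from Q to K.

Some routes from Q to K:
Q -> M -> O -> K: 4 + 12 + 1 = 17
Q -> N -> O -> K: 6 + 12 + 1 = 19
Q -> N -> O -> P -> K: 6 + 12 + 2 + 2 = 22
Q -> M -> O -> P -> K: 4 + 12 + 2 + 2 = 20
The minimum is 17.

17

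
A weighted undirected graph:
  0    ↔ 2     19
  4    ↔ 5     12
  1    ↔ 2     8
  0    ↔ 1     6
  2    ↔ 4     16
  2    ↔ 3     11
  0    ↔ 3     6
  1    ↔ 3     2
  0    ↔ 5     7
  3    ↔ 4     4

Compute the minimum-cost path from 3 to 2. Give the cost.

10

Some routes from 3 to 2:
3 - 0 - 1 - 2: 6 + 6 + 8 = 20
3 - 1 - 2: 2 + 8 = 10
3 - 2: 11
The minimum is 10.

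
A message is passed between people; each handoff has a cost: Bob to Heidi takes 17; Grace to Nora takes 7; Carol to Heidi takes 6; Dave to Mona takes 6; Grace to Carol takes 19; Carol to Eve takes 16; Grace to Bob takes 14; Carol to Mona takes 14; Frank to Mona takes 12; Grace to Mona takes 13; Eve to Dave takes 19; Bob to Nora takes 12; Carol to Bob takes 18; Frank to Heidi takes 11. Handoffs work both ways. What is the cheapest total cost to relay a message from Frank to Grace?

Comparing a few candidate routes:
Frank→Heidi→Carol→Grace: 11 + 6 + 19 = 36
Frank→Heidi→Bob→Grace: 11 + 17 + 14 = 42
Frank→Mona→Grace: 12 + 13 = 25
The minimum is 25.

25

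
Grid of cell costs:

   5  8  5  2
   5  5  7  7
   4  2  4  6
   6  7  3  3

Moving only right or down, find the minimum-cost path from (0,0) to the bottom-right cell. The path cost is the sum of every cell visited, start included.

Path r0c0 r1c0 r2c0 r2c1 r2c2 r3c2 r3c3: 5 + 5 + 4 + 2 + 4 + 3 + 3 = 26.

26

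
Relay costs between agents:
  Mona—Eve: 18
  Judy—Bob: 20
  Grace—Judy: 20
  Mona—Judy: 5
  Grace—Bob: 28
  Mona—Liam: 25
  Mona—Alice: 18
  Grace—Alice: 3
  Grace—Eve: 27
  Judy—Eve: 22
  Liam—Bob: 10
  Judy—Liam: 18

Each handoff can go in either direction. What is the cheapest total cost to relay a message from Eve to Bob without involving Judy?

Routes from Eve to Bob avoiding Judy:
Eve - Grace - Alice - Mona - Liam - Bob: 27 + 3 + 18 + 25 + 10 = 83
Eve - Mona - Alice - Grace - Bob: 18 + 18 + 3 + 28 = 67
Eve - Mona - Liam - Bob: 18 + 25 + 10 = 53
Eve - Grace - Bob: 27 + 28 = 55
Best route has total 53.

53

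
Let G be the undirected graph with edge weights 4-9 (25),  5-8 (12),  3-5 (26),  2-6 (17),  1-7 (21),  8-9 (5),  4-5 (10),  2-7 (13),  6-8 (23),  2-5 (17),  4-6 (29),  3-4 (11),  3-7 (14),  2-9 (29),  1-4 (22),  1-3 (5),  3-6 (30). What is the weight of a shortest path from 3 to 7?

Comparing a few candidate routes:
3-4-5-2-7: 11 + 10 + 17 + 13 = 51
3-1-7: 5 + 21 = 26
3-7: 14
3-6-2-7: 30 + 17 + 13 = 60
3-4-1-7: 11 + 22 + 21 = 54
3-5-2-7: 26 + 17 + 13 = 56
The minimum is 14.

14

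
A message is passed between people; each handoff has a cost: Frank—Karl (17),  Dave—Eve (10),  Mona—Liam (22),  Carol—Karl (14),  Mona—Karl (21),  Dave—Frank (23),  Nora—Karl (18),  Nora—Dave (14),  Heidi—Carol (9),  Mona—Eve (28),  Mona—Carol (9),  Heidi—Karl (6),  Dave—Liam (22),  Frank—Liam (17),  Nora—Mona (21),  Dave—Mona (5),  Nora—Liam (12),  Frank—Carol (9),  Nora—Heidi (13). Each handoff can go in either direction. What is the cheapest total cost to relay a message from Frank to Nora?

Some routes from Frank to Nora:
Frank → Liam → Nora: 17 + 12 = 29
Frank → Karl → Nora: 17 + 18 = 35
Frank → Carol → Heidi → Nora: 9 + 9 + 13 = 31
The minimum is 29.

29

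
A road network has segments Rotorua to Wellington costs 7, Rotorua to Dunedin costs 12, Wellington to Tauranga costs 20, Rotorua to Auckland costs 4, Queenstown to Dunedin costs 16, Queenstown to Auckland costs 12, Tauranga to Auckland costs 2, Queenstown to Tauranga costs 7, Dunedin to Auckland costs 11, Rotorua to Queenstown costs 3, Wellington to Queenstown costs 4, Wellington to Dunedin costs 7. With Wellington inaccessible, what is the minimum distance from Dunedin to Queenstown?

Checking several routes:
Dunedin→Rotorua→Queenstown: 12 + 3 = 15
Dunedin→Auckland→Queenstown: 11 + 12 = 23
Dunedin→Auckland→Rotorua→Queenstown: 11 + 4 + 3 = 18
Dunedin→Rotorua→Auckland→Tauranga→Queenstown: 12 + 4 + 2 + 7 = 25
Dunedin→Auckland→Tauranga→Queenstown: 11 + 2 + 7 = 20
Dunedin→Queenstown: 16
Best route has total 15.

15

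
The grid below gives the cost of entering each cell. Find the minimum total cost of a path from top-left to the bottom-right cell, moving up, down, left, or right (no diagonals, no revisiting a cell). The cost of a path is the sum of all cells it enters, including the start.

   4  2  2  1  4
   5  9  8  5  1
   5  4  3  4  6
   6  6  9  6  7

Take [0,0] -> [0,1] -> [0,2] -> [0,3] -> [0,4] -> [1,4] -> [2,4] -> [3,4] for a total of 4 + 2 + 2 + 1 + 4 + 1 + 6 + 7 = 27.

27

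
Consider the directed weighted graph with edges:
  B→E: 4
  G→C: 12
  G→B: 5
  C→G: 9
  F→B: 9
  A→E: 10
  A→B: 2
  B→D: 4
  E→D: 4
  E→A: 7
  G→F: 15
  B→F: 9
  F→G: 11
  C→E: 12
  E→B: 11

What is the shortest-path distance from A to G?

Routes from A to G:
A → B → F → G: 2 + 9 + 11 = 22
A → E → B → F → G: 10 + 11 + 9 + 11 = 41
The minimum is 22.

22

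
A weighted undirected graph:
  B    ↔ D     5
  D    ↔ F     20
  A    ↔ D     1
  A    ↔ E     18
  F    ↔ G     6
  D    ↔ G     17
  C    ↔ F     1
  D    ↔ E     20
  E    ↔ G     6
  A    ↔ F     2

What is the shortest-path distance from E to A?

Comparing a few candidate routes:
E -> G -> F -> A: 6 + 6 + 2 = 14
E -> A: 18
E -> G -> D -> A: 6 + 17 + 1 = 24
E -> D -> A: 20 + 1 = 21
Best route has total 14.

14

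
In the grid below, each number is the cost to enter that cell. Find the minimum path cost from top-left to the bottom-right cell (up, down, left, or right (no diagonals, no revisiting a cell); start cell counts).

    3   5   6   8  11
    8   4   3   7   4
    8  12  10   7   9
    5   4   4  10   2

37

Take [0,0]→[0,1]→[1,1]→[1,2]→[1,3]→[1,4]→[2,4]→[3,4] for a total of 3 + 5 + 4 + 3 + 7 + 4 + 9 + 2 = 37.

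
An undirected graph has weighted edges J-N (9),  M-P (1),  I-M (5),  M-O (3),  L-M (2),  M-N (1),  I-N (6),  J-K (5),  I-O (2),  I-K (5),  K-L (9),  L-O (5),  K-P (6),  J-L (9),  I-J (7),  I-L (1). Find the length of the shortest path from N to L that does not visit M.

7

A few of the N→L routes:
N -> I -> O -> L: 6 + 2 + 5 = 13
N -> J -> I -> L: 9 + 7 + 1 = 17
N -> I -> L: 6 + 1 = 7
Shortest: 7.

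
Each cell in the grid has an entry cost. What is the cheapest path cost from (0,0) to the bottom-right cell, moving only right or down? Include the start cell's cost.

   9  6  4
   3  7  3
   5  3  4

Take (0,0) → (1,0) → (2,0) → (2,1) → (2,2) for a total of 9 + 3 + 5 + 3 + 4 = 24.
(Top row then right column would cost 26.)

24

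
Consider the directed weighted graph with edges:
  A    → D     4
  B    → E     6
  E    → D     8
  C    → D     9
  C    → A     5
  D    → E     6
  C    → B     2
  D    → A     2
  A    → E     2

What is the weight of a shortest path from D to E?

Paths from D to E:
D-A-E: 2 + 2 = 4
D-E: 6
Best route has total 4.

4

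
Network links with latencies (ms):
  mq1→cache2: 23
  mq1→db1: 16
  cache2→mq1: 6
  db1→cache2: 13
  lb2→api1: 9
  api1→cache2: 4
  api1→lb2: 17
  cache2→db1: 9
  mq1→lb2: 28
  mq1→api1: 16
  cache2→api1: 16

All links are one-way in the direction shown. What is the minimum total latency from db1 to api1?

Routes from db1 to api1:
db1 - cache2 - mq1 - lb2 - api1: 13 + 6 + 28 + 9 = 56
db1 - cache2 - api1: 13 + 16 = 29
db1 - cache2 - mq1 - api1: 13 + 6 + 16 = 35
The minimum is 29 ms.

29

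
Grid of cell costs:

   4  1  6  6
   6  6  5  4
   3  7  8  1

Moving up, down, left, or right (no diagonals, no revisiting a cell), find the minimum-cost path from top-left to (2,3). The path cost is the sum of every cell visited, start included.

21

One optimal route is [0,0]→[0,1]→[0,2]→[1,2]→[1,3]→[2,3].
Its cost is 4 + 1 + 6 + 5 + 4 + 1 = 21.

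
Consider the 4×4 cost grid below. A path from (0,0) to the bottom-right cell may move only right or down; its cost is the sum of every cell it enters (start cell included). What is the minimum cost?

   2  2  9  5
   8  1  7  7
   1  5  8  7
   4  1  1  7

Cheapest: (0,0)→(0,1)→(1,1)→(2,1)→(3,1)→(3,2)→(3,3)
  2 + 2 + 1 + 5 + 1 + 1 + 7 = 19
For comparison, the top-then-right route costs 39.

19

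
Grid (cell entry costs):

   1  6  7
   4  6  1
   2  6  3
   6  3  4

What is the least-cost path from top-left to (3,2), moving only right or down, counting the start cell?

19

Take [0,0] → [1,0] → [1,1] → [1,2] → [2,2] → [3,2] for a total of 1 + 4 + 6 + 1 + 3 + 4 = 19.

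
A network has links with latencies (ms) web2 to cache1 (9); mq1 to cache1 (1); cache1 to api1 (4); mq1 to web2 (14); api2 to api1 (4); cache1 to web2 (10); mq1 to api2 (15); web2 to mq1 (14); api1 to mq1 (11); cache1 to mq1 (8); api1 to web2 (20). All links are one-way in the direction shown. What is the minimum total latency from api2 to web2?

24

Routes from api2 to web2:
api2→api1→mq1→cache1→web2: 4 + 11 + 1 + 10 = 26
api2→api1→mq1→web2: 4 + 11 + 14 = 29
api2→api1→web2: 4 + 20 = 24
Shortest: 24 ms.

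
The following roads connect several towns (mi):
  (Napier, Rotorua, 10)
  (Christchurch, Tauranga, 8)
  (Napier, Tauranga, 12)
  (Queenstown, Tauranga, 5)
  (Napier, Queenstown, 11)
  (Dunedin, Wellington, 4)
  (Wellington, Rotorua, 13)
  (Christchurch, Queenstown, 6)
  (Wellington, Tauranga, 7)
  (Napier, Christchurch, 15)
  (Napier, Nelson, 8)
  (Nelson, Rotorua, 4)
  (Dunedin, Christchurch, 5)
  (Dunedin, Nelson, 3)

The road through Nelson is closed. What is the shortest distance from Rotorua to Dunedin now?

17

A few of the Rotorua→Dunedin routes:
Rotorua→Wellington→Dunedin: 13 + 4 = 17
Rotorua→Napier→Queenstown→Christchurch→Dunedin: 10 + 11 + 6 + 5 = 32
Rotorua→Napier→Christchurch→Dunedin: 10 + 15 + 5 = 30
Rotorua→Napier→Tauranga→Wellington→Dunedin: 10 + 12 + 7 + 4 = 33
Shortest: 17 mi.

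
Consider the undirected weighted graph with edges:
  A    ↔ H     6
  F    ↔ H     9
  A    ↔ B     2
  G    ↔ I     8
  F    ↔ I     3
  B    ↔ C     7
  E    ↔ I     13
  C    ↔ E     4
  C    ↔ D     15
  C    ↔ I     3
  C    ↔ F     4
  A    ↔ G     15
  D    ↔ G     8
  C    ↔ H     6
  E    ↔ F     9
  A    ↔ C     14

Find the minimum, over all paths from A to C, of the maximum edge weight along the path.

6

A few of the A→C routes:
A-H-F-C: max(6, 9, 4) = 9
A-B-C: max(2, 7) = 7
A-H-F-I-C: max(6, 9, 3, 3) = 9
A-H-F-E-C: max(6, 9, 9, 4) = 9
A-H-C: max(6, 6) = 6
The minimum achievable maximum is 6.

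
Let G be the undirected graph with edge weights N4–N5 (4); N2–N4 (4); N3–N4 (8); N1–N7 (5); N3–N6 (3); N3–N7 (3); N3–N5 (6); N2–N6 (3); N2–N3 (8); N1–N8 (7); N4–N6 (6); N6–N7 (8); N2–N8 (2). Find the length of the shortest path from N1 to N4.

Some routes from N1 to N4:
N1→N7→N3→N4: 5 + 3 + 8 = 16
N1→N8→N2→N4: 7 + 2 + 4 = 13
N1→N7→N3→N6→N4: 5 + 3 + 3 + 6 = 17
Shortest: 13.

13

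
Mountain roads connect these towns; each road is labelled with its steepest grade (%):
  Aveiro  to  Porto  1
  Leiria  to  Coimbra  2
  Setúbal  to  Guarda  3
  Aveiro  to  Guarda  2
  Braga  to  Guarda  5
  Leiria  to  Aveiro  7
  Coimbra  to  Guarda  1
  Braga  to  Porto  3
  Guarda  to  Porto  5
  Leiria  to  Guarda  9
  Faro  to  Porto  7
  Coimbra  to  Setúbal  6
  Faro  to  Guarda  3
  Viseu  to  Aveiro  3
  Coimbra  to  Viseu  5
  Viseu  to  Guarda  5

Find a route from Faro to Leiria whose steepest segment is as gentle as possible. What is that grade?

3

Comparing a few candidate routes:
Faro - Guarda - Viseu - Coimbra - Leiria: max(3, 5, 5, 2) = 5
Faro - Guarda - Porto - Aveiro - Viseu - Coimbra - Leiria: max(3, 5, 1, 3, 5, 2) = 5
Faro - Guarda - Braga - Porto - Aveiro - Viseu - Coimbra - Leiria: max(3, 5, 3, 1, 3, 5, 2) = 5
Faro - Guarda - Coimbra - Leiria: max(3, 1, 2) = 3
Faro - Guarda - Aveiro - Viseu - Coimbra - Leiria: max(3, 2, 3, 5, 2) = 5
Best route has worst link 3%.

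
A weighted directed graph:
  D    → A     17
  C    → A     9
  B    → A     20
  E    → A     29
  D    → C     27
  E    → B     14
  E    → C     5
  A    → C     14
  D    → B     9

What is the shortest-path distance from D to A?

17

Candidate routes:
D -> C -> A: 27 + 9 = 36
D -> B -> A: 9 + 20 = 29
D -> A: 17
The minimum is 17.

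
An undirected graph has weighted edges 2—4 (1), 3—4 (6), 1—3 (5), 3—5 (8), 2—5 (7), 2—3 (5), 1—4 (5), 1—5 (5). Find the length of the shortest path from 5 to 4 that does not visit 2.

10

Paths from 5 to 4 avoiding 2:
5 → 1 → 3 → 4: 5 + 5 + 6 = 16
5 → 1 → 4: 5 + 5 = 10
5 → 3 → 1 → 4: 8 + 5 + 5 = 18
5 → 3 → 4: 8 + 6 = 14
The minimum is 10.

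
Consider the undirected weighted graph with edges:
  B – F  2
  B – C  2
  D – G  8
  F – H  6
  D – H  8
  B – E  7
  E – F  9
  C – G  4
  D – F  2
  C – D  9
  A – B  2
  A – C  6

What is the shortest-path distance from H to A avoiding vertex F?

21

Candidate routes:
H → D → C → A: 8 + 9 + 6 = 23
H → D → G → C → A: 8 + 8 + 4 + 6 = 26
H → D → C → B → A: 8 + 9 + 2 + 2 = 21
H → D → G → C → B → A: 8 + 8 + 4 + 2 + 2 = 24
The minimum is 21.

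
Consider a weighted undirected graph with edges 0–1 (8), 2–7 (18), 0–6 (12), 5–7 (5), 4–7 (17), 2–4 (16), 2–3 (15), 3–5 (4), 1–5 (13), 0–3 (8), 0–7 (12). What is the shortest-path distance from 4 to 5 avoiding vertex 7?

Routes from 4 to 5 avoiding 7:
4-2-3-0-1-5: 16 + 15 + 8 + 8 + 13 = 60
4-2-3-5: 16 + 15 + 4 = 35
Best route has total 35.

35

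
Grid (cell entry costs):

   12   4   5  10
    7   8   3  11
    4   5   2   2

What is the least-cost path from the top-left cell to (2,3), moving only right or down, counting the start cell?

Path (0,0) → (0,1) → (0,2) → (1,2) → (2,2) → (2,3): 12 + 4 + 5 + 3 + 2 + 2 = 28.
(Top row then right column would cost 44.)

28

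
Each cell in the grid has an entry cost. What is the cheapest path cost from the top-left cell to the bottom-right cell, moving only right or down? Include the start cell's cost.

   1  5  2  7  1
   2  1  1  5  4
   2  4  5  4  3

17

Take r0c0 -> r1c0 -> r1c1 -> r1c2 -> r1c3 -> r1c4 -> r2c4 for a total of 1 + 2 + 1 + 1 + 5 + 4 + 3 = 17.
(Top row then right column would cost 23.)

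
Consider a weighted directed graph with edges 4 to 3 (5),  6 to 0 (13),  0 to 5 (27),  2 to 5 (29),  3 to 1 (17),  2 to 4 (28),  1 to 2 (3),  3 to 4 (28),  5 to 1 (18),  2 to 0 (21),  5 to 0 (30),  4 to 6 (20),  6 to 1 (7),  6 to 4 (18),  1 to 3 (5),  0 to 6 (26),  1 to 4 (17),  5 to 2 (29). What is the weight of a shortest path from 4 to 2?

25

Paths from 4 to 2:
4→6→0→5→2: 20 + 13 + 27 + 29 = 89
4→6→0→5→1→2: 20 + 13 + 27 + 18 + 3 = 81
4→6→1→2: 20 + 7 + 3 = 30
4→3→1→2: 5 + 17 + 3 = 25
The minimum is 25.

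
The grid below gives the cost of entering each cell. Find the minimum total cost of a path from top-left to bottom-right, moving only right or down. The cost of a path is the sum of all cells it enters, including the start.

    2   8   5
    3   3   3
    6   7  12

23

Take r0c0 → r1c0 → r1c1 → r1c2 → r2c2 for a total of 2 + 3 + 3 + 3 + 12 = 23.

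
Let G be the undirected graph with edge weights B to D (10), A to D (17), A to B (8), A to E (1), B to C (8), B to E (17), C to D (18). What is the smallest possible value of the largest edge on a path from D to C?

Candidate routes:
D-C: max(18) = 18
D-A-B-C: max(17, 8, 8) = 17
D-B-C: max(10, 8) = 10
D-A-E-B-C: max(17, 1, 17, 8) = 17
The minimum achievable maximum is 10.

10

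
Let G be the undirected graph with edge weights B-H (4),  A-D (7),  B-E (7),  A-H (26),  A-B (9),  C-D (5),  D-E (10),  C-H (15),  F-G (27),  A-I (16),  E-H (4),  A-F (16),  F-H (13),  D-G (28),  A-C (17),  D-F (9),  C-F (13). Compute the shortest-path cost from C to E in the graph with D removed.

Checking several routes:
C→A→B→H→E: 17 + 9 + 4 + 4 = 34
C→H→B→E: 15 + 4 + 7 = 26
C→F→H→E: 13 + 13 + 4 = 30
C→H→E: 15 + 4 = 19
C→F→H→B→E: 13 + 13 + 4 + 7 = 37
C→A→B→E: 17 + 9 + 7 = 33
Best route has total 19.

19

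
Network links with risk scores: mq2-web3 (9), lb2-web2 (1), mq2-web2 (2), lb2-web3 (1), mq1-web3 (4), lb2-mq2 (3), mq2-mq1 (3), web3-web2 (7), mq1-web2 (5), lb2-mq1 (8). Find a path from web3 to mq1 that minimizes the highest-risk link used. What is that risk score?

A few of the web3→mq1 routes:
web3→lb2→mq2→web2→mq1: max(1, 3, 2, 5) = 5
web3→lb2→mq2→mq1: max(1, 3, 3) = 3
web3→lb2→web2→mq2→mq1: max(1, 1, 2, 3) = 3
web3→mq1: max(4) = 4
web3→lb2→web2→mq1: max(1, 1, 5) = 5
Best route has worst link 3.

3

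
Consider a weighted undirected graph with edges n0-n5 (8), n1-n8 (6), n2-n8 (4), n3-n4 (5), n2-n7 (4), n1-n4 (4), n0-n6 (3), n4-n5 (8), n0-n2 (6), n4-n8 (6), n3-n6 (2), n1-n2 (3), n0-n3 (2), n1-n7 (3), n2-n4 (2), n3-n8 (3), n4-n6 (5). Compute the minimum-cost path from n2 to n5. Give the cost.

10

Comparing a few candidate routes:
n2→n4→n3→n0→n5: 2 + 5 + 2 + 8 = 17
n2→n0→n5: 6 + 8 = 14
n2→n8→n3→n0→n5: 4 + 3 + 2 + 8 = 17
n2→n4→n5: 2 + 8 = 10
n2→n1→n4→n5: 3 + 4 + 8 = 15
Shortest: 10.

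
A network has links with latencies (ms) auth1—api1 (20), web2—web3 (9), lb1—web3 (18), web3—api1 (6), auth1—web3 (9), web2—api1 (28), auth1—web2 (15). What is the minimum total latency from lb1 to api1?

24

Checking several routes:
lb1→web3→web2→api1: 18 + 9 + 28 = 55
lb1→web3→auth1→api1: 18 + 9 + 20 = 47
lb1→web3→api1: 18 + 6 = 24
The minimum is 24 ms.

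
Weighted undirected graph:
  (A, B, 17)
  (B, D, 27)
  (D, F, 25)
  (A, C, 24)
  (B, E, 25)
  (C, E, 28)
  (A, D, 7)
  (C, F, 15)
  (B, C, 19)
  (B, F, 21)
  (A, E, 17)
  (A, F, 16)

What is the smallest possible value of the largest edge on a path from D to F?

Checking several routes:
D→A→B→F: max(7, 17, 21) = 21
D→A→B→C→F: max(7, 17, 19, 15) = 19
D→A→F: max(7, 16) = 16
The minimum achievable maximum is 16.

16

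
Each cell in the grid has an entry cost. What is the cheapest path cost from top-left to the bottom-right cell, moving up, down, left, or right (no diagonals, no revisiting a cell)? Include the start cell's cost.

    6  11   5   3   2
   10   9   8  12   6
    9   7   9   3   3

36

One optimal route is r0c0→r0c1→r0c2→r0c3→r0c4→r1c4→r2c4.
Its cost is 6 + 11 + 5 + 3 + 2 + 6 + 3 = 36.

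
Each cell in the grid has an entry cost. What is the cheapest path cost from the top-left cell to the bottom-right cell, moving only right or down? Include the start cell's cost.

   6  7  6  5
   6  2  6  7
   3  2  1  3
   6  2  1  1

Path [0,0] → [1,0] → [1,1] → [2,1] → [2,2] → [3,2] → [3,3]: 6 + 6 + 2 + 2 + 1 + 1 + 1 = 19.
(Top row then right column would cost 35.)

19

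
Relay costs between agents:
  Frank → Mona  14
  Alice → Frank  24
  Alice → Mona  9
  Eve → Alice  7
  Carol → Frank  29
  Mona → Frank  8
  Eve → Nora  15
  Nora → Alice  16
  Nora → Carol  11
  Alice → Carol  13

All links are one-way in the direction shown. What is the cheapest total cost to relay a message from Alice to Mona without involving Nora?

Paths from Alice to Mona avoiding Nora:
Alice-Frank-Mona: 24 + 14 = 38
Alice-Carol-Frank-Mona: 13 + 29 + 14 = 56
Alice-Mona: 9
Shortest: 9.

9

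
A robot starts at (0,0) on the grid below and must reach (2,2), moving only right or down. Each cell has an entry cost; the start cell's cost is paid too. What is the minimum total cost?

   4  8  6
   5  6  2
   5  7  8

25

Best path: r0c0 → r1c0 → r1c1 → r1c2 → r2c2
Cost: 4 + 5 + 6 + 2 + 8 = 25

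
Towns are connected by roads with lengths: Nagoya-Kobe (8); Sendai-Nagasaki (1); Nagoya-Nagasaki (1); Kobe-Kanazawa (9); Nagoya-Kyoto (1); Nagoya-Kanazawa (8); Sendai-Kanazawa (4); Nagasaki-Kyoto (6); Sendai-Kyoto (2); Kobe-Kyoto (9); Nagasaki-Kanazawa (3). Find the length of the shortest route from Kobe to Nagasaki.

9

A few of the Kobe→Nagasaki routes:
Kobe → Nagoya → Kyoto → Sendai → Nagasaki: 8 + 1 + 2 + 1 = 12
Kobe → Kyoto → Nagoya → Nagasaki: 9 + 1 + 1 = 11
Kobe → Kyoto → Sendai → Nagasaki: 9 + 2 + 1 = 12
Kobe → Nagoya → Nagasaki: 8 + 1 = 9
Kobe → Kanazawa → Nagasaki: 9 + 3 = 12
Kobe → Kanazawa → Sendai → Nagasaki: 9 + 4 + 1 = 14
The minimum is 9.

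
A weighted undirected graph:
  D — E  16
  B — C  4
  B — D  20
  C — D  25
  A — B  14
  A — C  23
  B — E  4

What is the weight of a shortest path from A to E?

Some routes from A to E:
A-B-E: 14 + 4 = 18
A-B-C-D-E: 14 + 4 + 25 + 16 = 59
A-B-D-E: 14 + 20 + 16 = 50
A-C-B-E: 23 + 4 + 4 = 31
Shortest: 18.

18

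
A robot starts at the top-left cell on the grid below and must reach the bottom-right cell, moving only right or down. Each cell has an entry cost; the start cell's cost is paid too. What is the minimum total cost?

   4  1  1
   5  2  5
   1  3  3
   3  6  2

15

One optimal route is r0c0→r0c1→r1c1→r2c1→r2c2→r3c2.
Its cost is 4 + 1 + 2 + 3 + 3 + 2 = 15.
(Top row then right column would cost 16.)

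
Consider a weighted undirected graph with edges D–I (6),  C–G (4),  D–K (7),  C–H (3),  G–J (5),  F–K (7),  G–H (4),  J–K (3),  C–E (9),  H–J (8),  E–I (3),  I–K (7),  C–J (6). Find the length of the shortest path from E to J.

Some routes from E to J:
E - I - K - J: 3 + 7 + 3 = 13
E - C - J: 9 + 6 = 15
E - C - G - J: 9 + 4 + 5 = 18
Shortest: 13.

13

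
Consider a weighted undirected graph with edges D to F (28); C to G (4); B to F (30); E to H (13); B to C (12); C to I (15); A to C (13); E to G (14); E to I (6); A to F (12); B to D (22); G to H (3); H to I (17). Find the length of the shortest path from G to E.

Paths from G to E:
G→H→I→E: 3 + 17 + 6 = 26
G→C→I→H→E: 4 + 15 + 17 + 13 = 49
G→E: 14
G→C→I→E: 4 + 15 + 6 = 25
G→H→E: 3 + 13 = 16
Shortest: 14.

14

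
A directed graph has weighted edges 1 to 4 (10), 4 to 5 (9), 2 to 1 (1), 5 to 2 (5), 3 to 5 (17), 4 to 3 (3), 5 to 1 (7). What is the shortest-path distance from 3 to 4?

Paths from 3 to 4:
3 -> 5 -> 2 -> 1 -> 4: 17 + 5 + 1 + 10 = 33
3 -> 5 -> 1 -> 4: 17 + 7 + 10 = 34
The minimum is 33.

33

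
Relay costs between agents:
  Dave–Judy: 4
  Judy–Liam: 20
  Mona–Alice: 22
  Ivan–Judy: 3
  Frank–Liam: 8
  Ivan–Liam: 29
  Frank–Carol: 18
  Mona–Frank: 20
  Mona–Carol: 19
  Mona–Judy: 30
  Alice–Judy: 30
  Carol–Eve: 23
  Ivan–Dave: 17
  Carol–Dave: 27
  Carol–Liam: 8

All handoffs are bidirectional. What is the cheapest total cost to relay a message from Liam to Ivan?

23

Comparing a few candidate routes:
Liam→Carol→Dave→Judy→Ivan: 8 + 27 + 4 + 3 = 42
Liam→Judy→Ivan: 20 + 3 = 23
Liam→Carol→Dave→Ivan: 8 + 27 + 17 = 52
Liam→Frank→Carol→Dave→Judy→Ivan: 8 + 18 + 27 + 4 + 3 = 60
Liam→Judy→Dave→Ivan: 20 + 4 + 17 = 41
Liam→Ivan: 29
Best route has total 23.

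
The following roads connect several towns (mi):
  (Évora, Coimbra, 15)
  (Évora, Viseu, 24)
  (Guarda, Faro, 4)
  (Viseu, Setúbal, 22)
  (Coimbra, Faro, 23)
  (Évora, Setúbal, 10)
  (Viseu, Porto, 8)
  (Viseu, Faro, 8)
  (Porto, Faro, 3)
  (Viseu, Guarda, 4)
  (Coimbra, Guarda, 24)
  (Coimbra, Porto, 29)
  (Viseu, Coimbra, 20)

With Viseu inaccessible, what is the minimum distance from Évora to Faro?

Routes from Évora to Faro avoiding Viseu:
Évora → Coimbra → Guarda → Faro: 15 + 24 + 4 = 43
Évora → Coimbra → Porto → Faro: 15 + 29 + 3 = 47
Évora → Coimbra → Faro: 15 + 23 = 38
The minimum is 38 mi.

38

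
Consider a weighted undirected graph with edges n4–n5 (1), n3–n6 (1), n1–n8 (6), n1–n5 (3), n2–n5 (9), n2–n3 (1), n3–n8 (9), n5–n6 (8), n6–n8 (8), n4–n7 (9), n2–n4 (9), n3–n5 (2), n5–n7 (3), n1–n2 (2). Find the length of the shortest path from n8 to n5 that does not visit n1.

Some routes from n8 to n5 avoiding n1:
n8 - n6 - n5: 8 + 8 = 16
n8 - n3 - n5: 9 + 2 = 11
n8 - n3 - n2 - n5: 9 + 1 + 9 = 19
n8 - n3 - n6 - n5: 9 + 1 + 8 = 18
n8 - n6 - n3 - n5: 8 + 1 + 2 = 11
n8 - n6 - n3 - n2 - n5: 8 + 1 + 1 + 9 = 19
Best route has total 11.

11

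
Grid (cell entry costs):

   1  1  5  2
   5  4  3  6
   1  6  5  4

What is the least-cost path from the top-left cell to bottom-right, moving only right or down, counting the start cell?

Best path: r0c0 r0c1 r1c1 r1c2 r2c2 r2c3
Cost: 1 + 1 + 4 + 3 + 5 + 4 = 18

18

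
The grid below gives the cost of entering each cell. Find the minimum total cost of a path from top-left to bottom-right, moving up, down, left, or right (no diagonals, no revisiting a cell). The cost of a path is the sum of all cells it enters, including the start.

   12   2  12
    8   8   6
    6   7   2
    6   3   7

Path r0c0 -> r0c1 -> r1c1 -> r1c2 -> r2c2 -> r3c2: 12 + 2 + 8 + 6 + 2 + 7 = 37.

37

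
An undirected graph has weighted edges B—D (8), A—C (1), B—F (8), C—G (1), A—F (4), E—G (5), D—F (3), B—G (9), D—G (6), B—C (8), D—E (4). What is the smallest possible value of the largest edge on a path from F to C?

A few of the F→C routes:
F -> D -> E -> G -> C: max(3, 4, 5, 1) = 5
F -> D -> G -> C: max(3, 6, 1) = 6
F -> B -> D -> E -> G -> C: max(8, 8, 4, 5, 1) = 8
F -> B -> D -> G -> C: max(8, 8, 6, 1) = 8
F -> A -> C: max(4, 1) = 4
F -> D -> B -> C: max(3, 8, 8) = 8
The minimum achievable maximum is 4.

4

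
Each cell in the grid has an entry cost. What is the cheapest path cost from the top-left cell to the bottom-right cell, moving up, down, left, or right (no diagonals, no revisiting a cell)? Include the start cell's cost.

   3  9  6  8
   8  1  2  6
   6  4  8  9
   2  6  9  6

Path (0,0) → (1,0) → (1,1) → (1,2) → (1,3) → (2,3) → (3,3): 3 + 8 + 1 + 2 + 6 + 9 + 6 = 35.

35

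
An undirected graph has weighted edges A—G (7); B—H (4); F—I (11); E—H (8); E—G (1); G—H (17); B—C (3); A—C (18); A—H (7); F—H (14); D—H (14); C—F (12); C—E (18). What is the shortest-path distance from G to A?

7

A few of the G→A routes:
G-A: 7
G-E-C-B-H-A: 1 + 18 + 3 + 4 + 7 = 33
G-H-A: 17 + 7 = 24
G-E-H-A: 1 + 8 + 7 = 16
Best route has total 7.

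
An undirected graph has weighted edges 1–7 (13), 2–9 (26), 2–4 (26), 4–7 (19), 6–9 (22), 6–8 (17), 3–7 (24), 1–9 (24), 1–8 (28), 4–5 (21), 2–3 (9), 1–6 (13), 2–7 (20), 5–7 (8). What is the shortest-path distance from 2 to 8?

61

Comparing a few candidate routes:
2 → 9 → 1 → 8: 26 + 24 + 28 = 78
2 → 7 → 1 → 8: 20 + 13 + 28 = 61
2 → 3 → 7 → 1 → 6 → 8: 9 + 24 + 13 + 13 + 17 = 76
2 → 3 → 7 → 1 → 8: 9 + 24 + 13 + 28 = 74
2 → 7 → 1 → 6 → 8: 20 + 13 + 13 + 17 = 63
2 → 9 → 6 → 8: 26 + 22 + 17 = 65
The minimum is 61.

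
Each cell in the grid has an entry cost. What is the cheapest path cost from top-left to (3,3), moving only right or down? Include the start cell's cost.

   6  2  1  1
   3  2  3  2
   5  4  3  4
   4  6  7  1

Cheapest: r0c0 → r0c1 → r0c2 → r0c3 → r1c3 → r2c3 → r3c3
  6 + 2 + 1 + 1 + 2 + 4 + 1 = 17

17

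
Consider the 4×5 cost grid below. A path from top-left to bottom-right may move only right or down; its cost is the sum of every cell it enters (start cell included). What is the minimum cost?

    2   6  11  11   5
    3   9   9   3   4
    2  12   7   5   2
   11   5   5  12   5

Best path: [0,0]→[1,0]→[1,1]→[1,2]→[1,3]→[1,4]→[2,4]→[3,4]
Cost: 2 + 3 + 9 + 9 + 3 + 4 + 2 + 5 = 37

37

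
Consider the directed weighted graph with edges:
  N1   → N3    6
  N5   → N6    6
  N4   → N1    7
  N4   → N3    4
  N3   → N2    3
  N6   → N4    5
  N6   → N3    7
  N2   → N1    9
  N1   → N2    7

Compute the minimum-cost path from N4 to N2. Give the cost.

Candidate routes:
N4-N1-N3-N2: 7 + 6 + 3 = 16
N4-N1-N2: 7 + 7 = 14
N4-N3-N2: 4 + 3 = 7
The minimum is 7.

7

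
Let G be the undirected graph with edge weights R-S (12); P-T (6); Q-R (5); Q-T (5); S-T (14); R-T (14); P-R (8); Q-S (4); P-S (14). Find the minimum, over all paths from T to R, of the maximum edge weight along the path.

5

A few of the T→R routes:
T-S-P-R: max(14, 14, 8) = 14
T-Q-R: max(5, 5) = 5
T-P-R: max(6, 8) = 8
T-Q-S-R: max(5, 4, 12) = 12
Smallest bottleneck: 5.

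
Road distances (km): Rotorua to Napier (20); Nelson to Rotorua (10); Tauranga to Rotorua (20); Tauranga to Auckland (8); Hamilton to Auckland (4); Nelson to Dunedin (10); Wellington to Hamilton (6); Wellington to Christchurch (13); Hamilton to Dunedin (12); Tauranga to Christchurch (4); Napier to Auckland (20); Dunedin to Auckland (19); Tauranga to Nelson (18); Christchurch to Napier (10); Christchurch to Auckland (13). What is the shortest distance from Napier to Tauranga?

14

Checking several routes:
Napier - Christchurch - Tauranga: 10 + 4 = 14
Napier - Auckland - Tauranga: 20 + 8 = 28
Napier - Christchurch - Auckland - Tauranga: 10 + 13 + 8 = 31
The minimum is 14 km.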